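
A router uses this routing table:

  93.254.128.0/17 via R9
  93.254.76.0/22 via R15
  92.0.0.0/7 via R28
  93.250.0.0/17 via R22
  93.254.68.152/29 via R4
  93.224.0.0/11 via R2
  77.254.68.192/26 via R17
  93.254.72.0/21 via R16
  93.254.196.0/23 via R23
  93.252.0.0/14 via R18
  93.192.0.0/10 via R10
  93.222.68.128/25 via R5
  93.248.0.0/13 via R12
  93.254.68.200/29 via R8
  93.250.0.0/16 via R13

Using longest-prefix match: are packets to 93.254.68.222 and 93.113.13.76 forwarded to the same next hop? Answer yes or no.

no

93.254.68.222: longest match 93.252.0.0/14 -> R18
93.113.13.76: longest match 92.0.0.0/7 -> R28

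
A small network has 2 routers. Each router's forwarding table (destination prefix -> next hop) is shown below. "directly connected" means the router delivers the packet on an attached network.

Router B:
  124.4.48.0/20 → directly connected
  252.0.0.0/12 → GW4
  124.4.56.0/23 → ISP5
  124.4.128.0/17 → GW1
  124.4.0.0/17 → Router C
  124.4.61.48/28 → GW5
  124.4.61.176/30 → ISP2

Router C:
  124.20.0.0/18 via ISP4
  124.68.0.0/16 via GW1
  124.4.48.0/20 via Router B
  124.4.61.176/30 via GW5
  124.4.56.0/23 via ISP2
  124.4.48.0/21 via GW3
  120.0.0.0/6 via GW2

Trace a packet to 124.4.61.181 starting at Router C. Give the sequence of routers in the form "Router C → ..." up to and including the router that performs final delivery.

Router C → Router B

At Router C: longest match for 124.4.61.181 is 124.4.48.0/20 -> Router B
At Router B: longest match for 124.4.61.181 is 124.4.48.0/20 -> directly connected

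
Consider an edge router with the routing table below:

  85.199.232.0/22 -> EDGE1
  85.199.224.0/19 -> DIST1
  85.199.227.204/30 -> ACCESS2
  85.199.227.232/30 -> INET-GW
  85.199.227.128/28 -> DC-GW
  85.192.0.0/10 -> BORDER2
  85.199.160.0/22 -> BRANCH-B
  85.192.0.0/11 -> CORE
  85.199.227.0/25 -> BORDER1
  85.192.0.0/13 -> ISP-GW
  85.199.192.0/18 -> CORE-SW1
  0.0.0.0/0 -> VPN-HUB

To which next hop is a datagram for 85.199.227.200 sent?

Routes whose prefix contains 85.199.227.200:
  0.0.0.0/0 (default, matches everything) -> VPN-HUB
  85.192.0.0/10 (85.192.0.0 - 85.255.255.255) -> BORDER2
  85.192.0.0/11 (85.192.0.0 - 85.223.255.255) -> CORE
  85.192.0.0/13 (85.192.0.0 - 85.199.255.255) -> ISP-GW
  85.199.192.0/18 (85.199.192.0 - 85.199.255.255) -> CORE-SW1
  85.199.224.0/19 (85.199.224.0 - 85.199.255.255) -> DIST1
More-specific entries that do NOT match:
  85.199.227.204/30 (85.199.227.204 - 85.199.227.207) does not contain 85.199.227.200
  85.199.227.232/30 (85.199.227.232 - 85.199.227.235) does not contain 85.199.227.200
  85.199.227.128/28 (85.199.227.128 - 85.199.227.143) does not contain 85.199.227.200
  85.199.227.0/25 (85.199.227.0 - 85.199.227.127) does not contain 85.199.227.200
  85.199.232.0/22 (85.199.232.0 - 85.199.235.255) does not contain 85.199.227.200
  85.199.160.0/22 (85.199.160.0 - 85.199.163.255) does not contain 85.199.227.200
Longest matching prefix is /19 -> next hop DIST1.

DIST1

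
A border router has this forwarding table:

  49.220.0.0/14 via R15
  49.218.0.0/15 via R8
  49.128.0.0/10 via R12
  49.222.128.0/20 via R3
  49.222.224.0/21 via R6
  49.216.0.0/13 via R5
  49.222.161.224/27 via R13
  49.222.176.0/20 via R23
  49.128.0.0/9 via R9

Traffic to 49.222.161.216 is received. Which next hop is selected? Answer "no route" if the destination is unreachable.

R15

Routes whose prefix contains 49.222.161.216:
  49.128.0.0/9 (49.128.0.0 - 49.255.255.255) -> R9
  49.216.0.0/13 (49.216.0.0 - 49.223.255.255) -> R5
  49.220.0.0/14 (49.220.0.0 - 49.223.255.255) -> R15
More-specific entries that do NOT match:
  49.222.161.224/27 (49.222.161.224 - 49.222.161.255) does not contain 49.222.161.216
  49.222.224.0/21 (49.222.224.0 - 49.222.231.255) does not contain 49.222.161.216
  49.222.128.0/20 (49.222.128.0 - 49.222.143.255) does not contain 49.222.161.216
  49.222.176.0/20 (49.222.176.0 - 49.222.191.255) does not contain 49.222.161.216
  49.218.0.0/15 (49.218.0.0 - 49.219.255.255) does not contain 49.222.161.216
Longest matching prefix is /14 -> next hop R15.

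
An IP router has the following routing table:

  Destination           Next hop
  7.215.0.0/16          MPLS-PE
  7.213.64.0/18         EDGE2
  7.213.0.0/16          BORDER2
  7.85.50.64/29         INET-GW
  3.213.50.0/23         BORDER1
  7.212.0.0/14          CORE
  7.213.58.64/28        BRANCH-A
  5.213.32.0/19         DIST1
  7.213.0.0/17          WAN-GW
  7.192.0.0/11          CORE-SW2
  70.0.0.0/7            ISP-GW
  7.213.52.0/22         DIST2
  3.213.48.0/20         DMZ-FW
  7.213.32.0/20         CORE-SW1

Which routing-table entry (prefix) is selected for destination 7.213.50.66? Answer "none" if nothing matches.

7.213.0.0/17

Entries matching 7.213.50.66:
  7.192.0.0/11 (7.192.0.0 - 7.223.255.255)
  7.212.0.0/14 (7.212.0.0 - 7.215.255.255)
  7.213.0.0/16 (7.213.0.0 - 7.213.255.255)
  7.213.0.0/17 (7.213.0.0 - 7.213.127.255)
Most specific is 7.213.0.0/17.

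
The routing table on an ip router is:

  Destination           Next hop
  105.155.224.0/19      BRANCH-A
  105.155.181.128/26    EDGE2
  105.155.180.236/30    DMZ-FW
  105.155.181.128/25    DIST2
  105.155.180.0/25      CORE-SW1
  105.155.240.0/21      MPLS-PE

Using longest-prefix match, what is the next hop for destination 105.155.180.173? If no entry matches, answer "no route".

no route

No entry's prefix contains 105.155.180.173; there is no default route.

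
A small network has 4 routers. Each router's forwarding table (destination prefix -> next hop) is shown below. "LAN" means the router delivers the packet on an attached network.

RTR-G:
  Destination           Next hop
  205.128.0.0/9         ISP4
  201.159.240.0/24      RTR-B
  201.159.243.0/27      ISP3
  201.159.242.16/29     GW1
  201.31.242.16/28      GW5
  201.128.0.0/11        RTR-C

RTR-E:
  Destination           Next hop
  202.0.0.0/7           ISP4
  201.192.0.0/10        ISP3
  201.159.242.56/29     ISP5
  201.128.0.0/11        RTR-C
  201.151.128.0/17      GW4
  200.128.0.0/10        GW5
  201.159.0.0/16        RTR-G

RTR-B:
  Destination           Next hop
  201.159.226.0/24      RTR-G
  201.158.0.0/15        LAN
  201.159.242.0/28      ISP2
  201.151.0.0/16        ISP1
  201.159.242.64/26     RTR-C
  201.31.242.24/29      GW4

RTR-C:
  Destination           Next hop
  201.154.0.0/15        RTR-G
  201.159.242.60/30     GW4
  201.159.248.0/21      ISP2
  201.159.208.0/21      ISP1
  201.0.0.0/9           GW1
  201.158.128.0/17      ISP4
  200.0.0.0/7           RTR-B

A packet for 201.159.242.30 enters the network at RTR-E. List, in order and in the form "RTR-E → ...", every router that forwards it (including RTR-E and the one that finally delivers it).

At RTR-E: longest match for 201.159.242.30 is 201.159.0.0/16 -> RTR-G
At RTR-G: longest match for 201.159.242.30 is 201.128.0.0/11 -> RTR-C
At RTR-C: longest match for 201.159.242.30 is 200.0.0.0/7 -> RTR-B
At RTR-B: longest match for 201.159.242.30 is 201.158.0.0/15 -> LAN

RTR-E → RTR-G → RTR-C → RTR-B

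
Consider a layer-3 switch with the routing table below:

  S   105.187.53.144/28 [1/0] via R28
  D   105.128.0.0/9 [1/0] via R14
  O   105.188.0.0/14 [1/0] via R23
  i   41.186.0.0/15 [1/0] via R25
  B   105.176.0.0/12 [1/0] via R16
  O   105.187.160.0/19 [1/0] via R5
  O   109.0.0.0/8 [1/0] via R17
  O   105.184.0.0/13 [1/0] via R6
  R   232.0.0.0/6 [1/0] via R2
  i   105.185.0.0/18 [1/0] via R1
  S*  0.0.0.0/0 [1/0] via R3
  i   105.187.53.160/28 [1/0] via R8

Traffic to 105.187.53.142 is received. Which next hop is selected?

R6

Routes whose prefix contains 105.187.53.142:
  0.0.0.0/0 (default, matches everything) -> R3
  105.128.0.0/9 (105.128.0.0 - 105.255.255.255) -> R14
  105.176.0.0/12 (105.176.0.0 - 105.191.255.255) -> R16
  105.184.0.0/13 (105.184.0.0 - 105.191.255.255) -> R6
More-specific entries that do NOT match:
  105.187.53.144/28 (105.187.53.144 - 105.187.53.159) does not contain 105.187.53.142
  105.187.53.160/28 (105.187.53.160 - 105.187.53.175) does not contain 105.187.53.142
  105.187.160.0/19 (105.187.160.0 - 105.187.191.255) does not contain 105.187.53.142
  105.185.0.0/18 (105.185.0.0 - 105.185.63.255) does not contain 105.187.53.142
  41.186.0.0/15 (41.186.0.0 - 41.187.255.255) does not contain 105.187.53.142
  105.188.0.0/14 (105.188.0.0 - 105.191.255.255) does not contain 105.187.53.142
Longest matching prefix is /13 -> next hop R6.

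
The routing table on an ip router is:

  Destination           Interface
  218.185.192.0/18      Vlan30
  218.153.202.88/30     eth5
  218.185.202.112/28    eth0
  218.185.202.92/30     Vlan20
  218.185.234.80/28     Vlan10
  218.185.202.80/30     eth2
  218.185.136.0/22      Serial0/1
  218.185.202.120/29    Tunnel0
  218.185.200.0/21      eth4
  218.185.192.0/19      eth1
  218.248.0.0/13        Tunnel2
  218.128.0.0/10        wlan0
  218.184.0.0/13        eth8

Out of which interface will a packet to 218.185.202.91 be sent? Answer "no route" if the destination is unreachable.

Routes whose prefix contains 218.185.202.91:
  218.128.0.0/10 (218.128.0.0 - 218.191.255.255) -> wlan0
  218.184.0.0/13 (218.184.0.0 - 218.191.255.255) -> eth8
  218.185.192.0/18 (218.185.192.0 - 218.185.255.255) -> Vlan30
  218.185.192.0/19 (218.185.192.0 - 218.185.223.255) -> eth1
  218.185.200.0/21 (218.185.200.0 - 218.185.207.255) -> eth4
More-specific entries that do NOT match:
  218.153.202.88/30 (218.153.202.88 - 218.153.202.91) does not contain 218.185.202.91
  218.185.202.92/30 (218.185.202.92 - 218.185.202.95) does not contain 218.185.202.91
  218.185.202.80/30 (218.185.202.80 - 218.185.202.83) does not contain 218.185.202.91
  218.185.202.120/29 (218.185.202.120 - 218.185.202.127) does not contain 218.185.202.91
  218.185.202.112/28 (218.185.202.112 - 218.185.202.127) does not contain 218.185.202.91
  218.185.234.80/28 (218.185.234.80 - 218.185.234.95) does not contain 218.185.202.91
  218.185.136.0/22 (218.185.136.0 - 218.185.139.255) does not contain 218.185.202.91
Longest matching prefix is /21 -> interface eth4.

eth4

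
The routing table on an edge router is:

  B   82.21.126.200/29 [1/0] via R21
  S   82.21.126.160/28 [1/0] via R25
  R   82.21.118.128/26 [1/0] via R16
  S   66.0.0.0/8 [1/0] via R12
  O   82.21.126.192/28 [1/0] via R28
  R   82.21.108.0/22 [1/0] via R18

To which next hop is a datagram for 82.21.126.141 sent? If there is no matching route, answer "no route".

No entry's prefix contains 82.21.126.141; there is no default route.

no route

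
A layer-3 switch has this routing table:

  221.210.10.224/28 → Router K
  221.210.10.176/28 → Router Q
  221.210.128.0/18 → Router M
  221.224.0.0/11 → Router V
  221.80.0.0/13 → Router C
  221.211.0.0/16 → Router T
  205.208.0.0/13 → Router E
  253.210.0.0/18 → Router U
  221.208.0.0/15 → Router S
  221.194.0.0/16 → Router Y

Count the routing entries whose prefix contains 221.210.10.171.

No listed prefix contains 221.210.10.171.
Total matching entries: 0.

0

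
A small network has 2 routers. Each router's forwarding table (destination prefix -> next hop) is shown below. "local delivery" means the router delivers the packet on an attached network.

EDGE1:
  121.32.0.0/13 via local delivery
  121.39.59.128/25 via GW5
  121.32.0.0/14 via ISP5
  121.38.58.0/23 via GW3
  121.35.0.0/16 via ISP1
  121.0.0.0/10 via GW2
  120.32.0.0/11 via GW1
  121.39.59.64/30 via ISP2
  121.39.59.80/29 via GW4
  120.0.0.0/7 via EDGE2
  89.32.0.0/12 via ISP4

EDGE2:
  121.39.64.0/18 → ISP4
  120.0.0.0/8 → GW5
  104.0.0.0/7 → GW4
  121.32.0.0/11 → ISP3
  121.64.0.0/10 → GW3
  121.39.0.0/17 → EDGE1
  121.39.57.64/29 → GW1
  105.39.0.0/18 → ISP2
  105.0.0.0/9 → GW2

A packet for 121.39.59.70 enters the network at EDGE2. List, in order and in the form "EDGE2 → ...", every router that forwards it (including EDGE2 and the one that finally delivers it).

EDGE2 → EDGE1

At EDGE2: longest match for 121.39.59.70 is 121.39.0.0/17 -> EDGE1
At EDGE1: longest match for 121.39.59.70 is 121.32.0.0/13 -> local delivery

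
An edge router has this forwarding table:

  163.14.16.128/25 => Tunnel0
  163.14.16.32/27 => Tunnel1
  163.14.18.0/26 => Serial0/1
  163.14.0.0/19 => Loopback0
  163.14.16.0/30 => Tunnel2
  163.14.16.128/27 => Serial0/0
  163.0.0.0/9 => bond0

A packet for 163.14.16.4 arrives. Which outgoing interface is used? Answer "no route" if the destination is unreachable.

Loopback0

Routes whose prefix contains 163.14.16.4:
  163.0.0.0/9 (163.0.0.0 - 163.127.255.255) -> bond0
  163.14.0.0/19 (163.14.0.0 - 163.14.31.255) -> Loopback0
More-specific entries that do NOT match:
  163.14.16.0/30 (163.14.16.0 - 163.14.16.3) does not contain 163.14.16.4
  163.14.16.32/27 (163.14.16.32 - 163.14.16.63) does not contain 163.14.16.4
  163.14.16.128/27 (163.14.16.128 - 163.14.16.159) does not contain 163.14.16.4
  163.14.18.0/26 (163.14.18.0 - 163.14.18.63) does not contain 163.14.16.4
  163.14.16.128/25 (163.14.16.128 - 163.14.16.255) does not contain 163.14.16.4
Longest matching prefix is /19 -> interface Loopback0.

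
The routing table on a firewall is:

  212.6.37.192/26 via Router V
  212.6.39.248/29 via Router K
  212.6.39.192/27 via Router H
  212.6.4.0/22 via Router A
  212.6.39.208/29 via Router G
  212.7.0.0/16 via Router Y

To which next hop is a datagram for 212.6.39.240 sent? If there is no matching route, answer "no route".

No entry's prefix contains 212.6.39.240; there is no default route.

no route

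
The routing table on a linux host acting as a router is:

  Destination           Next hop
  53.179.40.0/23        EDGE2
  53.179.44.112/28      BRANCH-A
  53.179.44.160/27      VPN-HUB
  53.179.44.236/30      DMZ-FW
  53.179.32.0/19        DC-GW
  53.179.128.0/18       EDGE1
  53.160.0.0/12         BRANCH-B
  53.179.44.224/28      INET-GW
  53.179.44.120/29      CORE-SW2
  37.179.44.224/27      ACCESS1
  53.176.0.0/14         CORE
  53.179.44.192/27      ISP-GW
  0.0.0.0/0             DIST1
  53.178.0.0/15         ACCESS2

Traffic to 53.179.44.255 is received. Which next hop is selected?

DC-GW

Routes whose prefix contains 53.179.44.255:
  0.0.0.0/0 (default, matches everything) -> DIST1
  53.176.0.0/14 (53.176.0.0 - 53.179.255.255) -> CORE
  53.178.0.0/15 (53.178.0.0 - 53.179.255.255) -> ACCESS2
  53.179.32.0/19 (53.179.32.0 - 53.179.63.255) -> DC-GW
More-specific entries that do NOT match:
  53.179.44.236/30 (53.179.44.236 - 53.179.44.239) does not contain 53.179.44.255
  53.179.44.120/29 (53.179.44.120 - 53.179.44.127) does not contain 53.179.44.255
  53.179.44.112/28 (53.179.44.112 - 53.179.44.127) does not contain 53.179.44.255
  53.179.44.224/28 (53.179.44.224 - 53.179.44.239) does not contain 53.179.44.255
  53.179.44.160/27 (53.179.44.160 - 53.179.44.191) does not contain 53.179.44.255
  37.179.44.224/27 (37.179.44.224 - 37.179.44.255) does not contain 53.179.44.255
  53.179.44.192/27 (53.179.44.192 - 53.179.44.223) does not contain 53.179.44.255
  53.179.40.0/23 (53.179.40.0 - 53.179.41.255) does not contain 53.179.44.255
Longest matching prefix is /19 -> next hop DC-GW.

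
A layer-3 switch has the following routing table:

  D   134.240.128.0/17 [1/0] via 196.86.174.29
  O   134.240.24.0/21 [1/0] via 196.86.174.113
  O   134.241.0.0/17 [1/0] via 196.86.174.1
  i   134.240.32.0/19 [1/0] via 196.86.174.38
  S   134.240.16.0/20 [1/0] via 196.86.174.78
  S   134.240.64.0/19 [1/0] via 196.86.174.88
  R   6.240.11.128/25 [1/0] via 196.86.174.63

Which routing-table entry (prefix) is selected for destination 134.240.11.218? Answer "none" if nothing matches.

134.240.11.218 is outside every listed prefix and there is no default route.

none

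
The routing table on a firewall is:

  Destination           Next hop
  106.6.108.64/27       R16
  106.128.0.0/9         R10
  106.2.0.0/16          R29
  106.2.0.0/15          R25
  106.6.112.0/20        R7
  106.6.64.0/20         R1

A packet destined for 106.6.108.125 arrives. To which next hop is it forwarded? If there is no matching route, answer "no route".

no route

No entry's prefix contains 106.6.108.125; there is no default route.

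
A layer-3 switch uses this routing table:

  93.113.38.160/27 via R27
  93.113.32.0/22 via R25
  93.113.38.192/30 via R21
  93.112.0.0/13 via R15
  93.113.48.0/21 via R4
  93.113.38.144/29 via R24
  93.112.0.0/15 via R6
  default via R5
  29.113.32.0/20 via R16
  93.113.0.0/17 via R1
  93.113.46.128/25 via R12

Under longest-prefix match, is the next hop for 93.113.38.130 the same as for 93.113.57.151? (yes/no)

yes

93.113.38.130: longest match 93.113.0.0/17 -> R1
93.113.57.151: longest match 93.113.0.0/17 -> R1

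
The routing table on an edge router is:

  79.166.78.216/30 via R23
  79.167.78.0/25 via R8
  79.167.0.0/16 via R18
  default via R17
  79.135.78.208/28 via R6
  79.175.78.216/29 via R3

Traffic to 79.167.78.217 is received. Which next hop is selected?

Routes whose prefix contains 79.167.78.217:
  0.0.0.0/0 (default, matches everything) -> R17
  79.167.0.0/16 (79.167.0.0 - 79.167.255.255) -> R18
More-specific entries that do NOT match:
  79.166.78.216/30 (79.166.78.216 - 79.166.78.219) does not contain 79.167.78.217
  79.175.78.216/29 (79.175.78.216 - 79.175.78.223) does not contain 79.167.78.217
  79.135.78.208/28 (79.135.78.208 - 79.135.78.223) does not contain 79.167.78.217
  79.167.78.0/25 (79.167.78.0 - 79.167.78.127) does not contain 79.167.78.217
Longest matching prefix is /16 -> next hop R18.

R18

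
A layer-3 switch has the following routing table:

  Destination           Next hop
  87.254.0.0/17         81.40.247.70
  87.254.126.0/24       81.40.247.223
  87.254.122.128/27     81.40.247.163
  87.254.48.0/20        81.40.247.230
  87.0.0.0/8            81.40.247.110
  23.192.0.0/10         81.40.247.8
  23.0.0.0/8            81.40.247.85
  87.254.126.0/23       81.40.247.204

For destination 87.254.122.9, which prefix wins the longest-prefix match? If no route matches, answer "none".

Entries matching 87.254.122.9:
  87.0.0.0/8 (87.0.0.0 - 87.255.255.255)
  87.254.0.0/17 (87.254.0.0 - 87.254.127.255)
Most specific is 87.254.0.0/17.

87.254.0.0/17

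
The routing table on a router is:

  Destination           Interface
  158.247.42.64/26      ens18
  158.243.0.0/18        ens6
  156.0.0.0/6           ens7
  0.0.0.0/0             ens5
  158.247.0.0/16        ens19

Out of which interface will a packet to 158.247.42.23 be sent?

ens19

Routes whose prefix contains 158.247.42.23:
  0.0.0.0/0 (default, matches everything) -> ens5
  156.0.0.0/6 (156.0.0.0 - 159.255.255.255) -> ens7
  158.247.0.0/16 (158.247.0.0 - 158.247.255.255) -> ens19
More-specific entries that do NOT match:
  158.247.42.64/26 (158.247.42.64 - 158.247.42.127) does not contain 158.247.42.23
  158.243.0.0/18 (158.243.0.0 - 158.243.63.255) does not contain 158.247.42.23
Longest matching prefix is /16 -> interface ens19.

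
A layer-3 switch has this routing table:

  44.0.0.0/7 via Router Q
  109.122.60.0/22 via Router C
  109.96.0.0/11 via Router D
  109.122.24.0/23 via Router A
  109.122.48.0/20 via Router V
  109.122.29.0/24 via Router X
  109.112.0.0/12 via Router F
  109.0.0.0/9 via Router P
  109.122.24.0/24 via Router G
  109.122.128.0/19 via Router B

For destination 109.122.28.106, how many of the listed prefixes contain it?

Prefixes containing 109.122.28.106:
  109.0.0.0/9 (109.0.0.0 - 109.127.255.255)
  109.96.0.0/11 (109.96.0.0 - 109.127.255.255)
  109.112.0.0/12 (109.112.0.0 - 109.127.255.255)
Total matching entries: 3.

3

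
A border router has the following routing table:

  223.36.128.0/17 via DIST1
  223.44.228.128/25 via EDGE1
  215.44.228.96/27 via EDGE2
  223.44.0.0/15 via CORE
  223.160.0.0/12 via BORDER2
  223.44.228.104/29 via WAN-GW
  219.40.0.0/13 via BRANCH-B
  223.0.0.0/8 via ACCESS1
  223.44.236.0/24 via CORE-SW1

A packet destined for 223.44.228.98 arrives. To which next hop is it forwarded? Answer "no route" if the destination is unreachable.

CORE

Routes whose prefix contains 223.44.228.98:
  223.0.0.0/8 (223.0.0.0 - 223.255.255.255) -> ACCESS1
  223.44.0.0/15 (223.44.0.0 - 223.45.255.255) -> CORE
More-specific entries that do NOT match:
  223.44.228.104/29 (223.44.228.104 - 223.44.228.111) does not contain 223.44.228.98
  215.44.228.96/27 (215.44.228.96 - 215.44.228.127) does not contain 223.44.228.98
  223.44.228.128/25 (223.44.228.128 - 223.44.228.255) does not contain 223.44.228.98
  223.44.236.0/24 (223.44.236.0 - 223.44.236.255) does not contain 223.44.228.98
  223.36.128.0/17 (223.36.128.0 - 223.36.255.255) does not contain 223.44.228.98
Longest matching prefix is /15 -> next hop CORE.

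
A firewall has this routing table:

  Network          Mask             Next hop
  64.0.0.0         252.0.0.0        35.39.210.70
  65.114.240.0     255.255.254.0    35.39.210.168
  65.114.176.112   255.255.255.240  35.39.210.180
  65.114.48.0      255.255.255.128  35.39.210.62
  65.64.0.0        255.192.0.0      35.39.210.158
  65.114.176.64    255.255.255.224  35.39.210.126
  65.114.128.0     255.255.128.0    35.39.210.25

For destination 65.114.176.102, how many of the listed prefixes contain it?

3

Prefixes containing 65.114.176.102:
  64.0.0.0/6 (64.0.0.0 - 67.255.255.255)
  65.64.0.0/10 (65.64.0.0 - 65.127.255.255)
  65.114.128.0/17 (65.114.128.0 - 65.114.255.255)
Total matching entries: 3.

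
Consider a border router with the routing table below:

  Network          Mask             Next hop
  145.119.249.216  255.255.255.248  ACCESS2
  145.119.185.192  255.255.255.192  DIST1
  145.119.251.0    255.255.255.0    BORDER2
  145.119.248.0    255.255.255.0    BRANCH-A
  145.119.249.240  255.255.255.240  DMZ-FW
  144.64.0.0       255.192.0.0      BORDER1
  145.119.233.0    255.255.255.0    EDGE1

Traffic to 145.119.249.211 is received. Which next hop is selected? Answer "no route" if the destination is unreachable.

no route

No entry's prefix contains 145.119.249.211; there is no default route.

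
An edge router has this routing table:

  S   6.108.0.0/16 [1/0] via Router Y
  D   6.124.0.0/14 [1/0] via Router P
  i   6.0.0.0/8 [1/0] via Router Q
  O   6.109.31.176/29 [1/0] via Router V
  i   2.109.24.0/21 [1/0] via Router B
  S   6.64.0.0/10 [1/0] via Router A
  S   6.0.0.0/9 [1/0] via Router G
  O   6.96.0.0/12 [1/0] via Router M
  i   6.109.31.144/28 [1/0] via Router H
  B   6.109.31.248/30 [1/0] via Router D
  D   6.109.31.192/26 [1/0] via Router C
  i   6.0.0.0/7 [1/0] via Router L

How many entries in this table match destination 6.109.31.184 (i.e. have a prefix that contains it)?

Prefixes containing 6.109.31.184:
  6.0.0.0/7 (6.0.0.0 - 7.255.255.255)
  6.0.0.0/8 (6.0.0.0 - 6.255.255.255)
  6.0.0.0/9 (6.0.0.0 - 6.127.255.255)
  6.64.0.0/10 (6.64.0.0 - 6.127.255.255)
  6.96.0.0/12 (6.96.0.0 - 6.111.255.255)
Total matching entries: 5.

5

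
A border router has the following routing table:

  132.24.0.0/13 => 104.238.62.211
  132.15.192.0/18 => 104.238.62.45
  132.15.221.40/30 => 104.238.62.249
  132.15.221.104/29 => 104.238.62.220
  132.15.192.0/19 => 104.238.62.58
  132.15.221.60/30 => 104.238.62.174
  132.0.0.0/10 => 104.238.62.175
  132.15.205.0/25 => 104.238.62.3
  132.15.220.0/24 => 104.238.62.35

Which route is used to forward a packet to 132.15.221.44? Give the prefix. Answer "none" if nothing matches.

132.15.192.0/19

Entries matching 132.15.221.44:
  132.0.0.0/10 (132.0.0.0 - 132.63.255.255)
  132.15.192.0/18 (132.15.192.0 - 132.15.255.255)
  132.15.192.0/19 (132.15.192.0 - 132.15.223.255)
Most specific is 132.15.192.0/19.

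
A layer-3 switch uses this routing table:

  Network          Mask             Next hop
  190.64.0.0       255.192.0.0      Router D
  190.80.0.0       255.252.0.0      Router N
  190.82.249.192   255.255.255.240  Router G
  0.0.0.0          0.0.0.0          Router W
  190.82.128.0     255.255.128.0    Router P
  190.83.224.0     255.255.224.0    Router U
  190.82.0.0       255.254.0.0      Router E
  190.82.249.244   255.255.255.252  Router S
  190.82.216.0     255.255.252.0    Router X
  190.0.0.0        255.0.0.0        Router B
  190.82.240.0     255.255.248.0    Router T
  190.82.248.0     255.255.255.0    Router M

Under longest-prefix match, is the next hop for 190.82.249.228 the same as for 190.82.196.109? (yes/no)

yes

190.82.249.228: longest match 190.82.128.0/17 -> Router P
190.82.196.109: longest match 190.82.128.0/17 -> Router P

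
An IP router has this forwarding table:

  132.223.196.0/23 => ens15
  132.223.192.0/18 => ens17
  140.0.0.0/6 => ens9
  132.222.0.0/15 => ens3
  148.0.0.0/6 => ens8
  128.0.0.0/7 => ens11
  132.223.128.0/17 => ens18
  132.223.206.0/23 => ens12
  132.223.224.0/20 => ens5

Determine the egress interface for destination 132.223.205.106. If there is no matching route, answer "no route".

Routes whose prefix contains 132.223.205.106:
  132.222.0.0/15 (132.222.0.0 - 132.223.255.255) -> ens3
  132.223.128.0/17 (132.223.128.0 - 132.223.255.255) -> ens18
  132.223.192.0/18 (132.223.192.0 - 132.223.255.255) -> ens17
More-specific entries that do NOT match:
  132.223.196.0/23 (132.223.196.0 - 132.223.197.255) does not contain 132.223.205.106
  132.223.206.0/23 (132.223.206.0 - 132.223.207.255) does not contain 132.223.205.106
  132.223.224.0/20 (132.223.224.0 - 132.223.239.255) does not contain 132.223.205.106
Longest matching prefix is /18 -> interface ens17.

ens17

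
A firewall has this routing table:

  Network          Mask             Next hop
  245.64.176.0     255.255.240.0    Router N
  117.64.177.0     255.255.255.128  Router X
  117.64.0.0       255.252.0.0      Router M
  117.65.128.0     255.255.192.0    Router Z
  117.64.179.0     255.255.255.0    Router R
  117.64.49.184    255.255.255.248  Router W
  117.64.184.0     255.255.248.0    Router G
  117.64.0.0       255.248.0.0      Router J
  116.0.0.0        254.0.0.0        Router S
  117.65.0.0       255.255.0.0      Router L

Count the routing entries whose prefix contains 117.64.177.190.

3

Prefixes containing 117.64.177.190:
  116.0.0.0/7 (116.0.0.0 - 117.255.255.255)
  117.64.0.0/13 (117.64.0.0 - 117.71.255.255)
  117.64.0.0/14 (117.64.0.0 - 117.67.255.255)
Total matching entries: 3.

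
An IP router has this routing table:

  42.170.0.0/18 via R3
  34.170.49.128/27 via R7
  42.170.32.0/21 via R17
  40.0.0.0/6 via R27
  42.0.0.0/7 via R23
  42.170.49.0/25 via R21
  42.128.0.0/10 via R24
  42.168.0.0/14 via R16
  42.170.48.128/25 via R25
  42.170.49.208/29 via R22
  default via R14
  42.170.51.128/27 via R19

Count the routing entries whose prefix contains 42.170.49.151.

Prefixes containing 42.170.49.151:
  0.0.0.0/0 (default, matches everything)
  40.0.0.0/6 (40.0.0.0 - 43.255.255.255)
  42.0.0.0/7 (42.0.0.0 - 43.255.255.255)
  42.128.0.0/10 (42.128.0.0 - 42.191.255.255)
  42.168.0.0/14 (42.168.0.0 - 42.171.255.255)
  42.170.0.0/18 (42.170.0.0 - 42.170.63.255)
Total matching entries: 6.

6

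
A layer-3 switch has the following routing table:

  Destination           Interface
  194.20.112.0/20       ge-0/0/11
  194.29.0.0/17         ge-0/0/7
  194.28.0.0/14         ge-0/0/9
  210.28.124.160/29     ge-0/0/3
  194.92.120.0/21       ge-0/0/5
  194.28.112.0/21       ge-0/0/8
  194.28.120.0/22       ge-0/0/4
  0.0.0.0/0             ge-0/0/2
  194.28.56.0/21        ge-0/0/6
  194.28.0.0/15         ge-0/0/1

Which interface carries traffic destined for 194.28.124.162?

Routes whose prefix contains 194.28.124.162:
  0.0.0.0/0 (default, matches everything) -> ge-0/0/2
  194.28.0.0/14 (194.28.0.0 - 194.31.255.255) -> ge-0/0/9
  194.28.0.0/15 (194.28.0.0 - 194.29.255.255) -> ge-0/0/1
More-specific entries that do NOT match:
  210.28.124.160/29 (210.28.124.160 - 210.28.124.167) does not contain 194.28.124.162
  194.28.120.0/22 (194.28.120.0 - 194.28.123.255) does not contain 194.28.124.162
  194.92.120.0/21 (194.92.120.0 - 194.92.127.255) does not contain 194.28.124.162
  194.28.112.0/21 (194.28.112.0 - 194.28.119.255) does not contain 194.28.124.162
  194.28.56.0/21 (194.28.56.0 - 194.28.63.255) does not contain 194.28.124.162
  194.20.112.0/20 (194.20.112.0 - 194.20.127.255) does not contain 194.28.124.162
  194.29.0.0/17 (194.29.0.0 - 194.29.127.255) does not contain 194.28.124.162
Longest matching prefix is /15 -> interface ge-0/0/1.

ge-0/0/1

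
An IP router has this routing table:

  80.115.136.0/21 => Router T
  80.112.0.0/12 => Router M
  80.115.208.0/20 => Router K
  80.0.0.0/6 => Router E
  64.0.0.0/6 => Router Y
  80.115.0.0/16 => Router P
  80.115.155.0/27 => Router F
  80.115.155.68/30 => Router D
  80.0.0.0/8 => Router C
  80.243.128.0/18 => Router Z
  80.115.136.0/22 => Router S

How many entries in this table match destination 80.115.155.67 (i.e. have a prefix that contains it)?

4

Prefixes containing 80.115.155.67:
  80.0.0.0/6 (80.0.0.0 - 83.255.255.255)
  80.0.0.0/8 (80.0.0.0 - 80.255.255.255)
  80.112.0.0/12 (80.112.0.0 - 80.127.255.255)
  80.115.0.0/16 (80.115.0.0 - 80.115.255.255)
Total matching entries: 4.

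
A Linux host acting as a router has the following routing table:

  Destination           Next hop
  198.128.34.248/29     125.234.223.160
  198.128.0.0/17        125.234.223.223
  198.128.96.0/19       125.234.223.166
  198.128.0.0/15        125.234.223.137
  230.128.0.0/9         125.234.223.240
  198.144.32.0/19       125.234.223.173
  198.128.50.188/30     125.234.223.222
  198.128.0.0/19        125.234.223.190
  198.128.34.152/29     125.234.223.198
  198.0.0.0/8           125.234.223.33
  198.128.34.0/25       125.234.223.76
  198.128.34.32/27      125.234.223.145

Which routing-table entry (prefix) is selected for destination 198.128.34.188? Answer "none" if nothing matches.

Entries matching 198.128.34.188:
  198.0.0.0/8 (198.0.0.0 - 198.255.255.255)
  198.128.0.0/15 (198.128.0.0 - 198.129.255.255)
  198.128.0.0/17 (198.128.0.0 - 198.128.127.255)
Most specific is 198.128.0.0/17.

198.128.0.0/17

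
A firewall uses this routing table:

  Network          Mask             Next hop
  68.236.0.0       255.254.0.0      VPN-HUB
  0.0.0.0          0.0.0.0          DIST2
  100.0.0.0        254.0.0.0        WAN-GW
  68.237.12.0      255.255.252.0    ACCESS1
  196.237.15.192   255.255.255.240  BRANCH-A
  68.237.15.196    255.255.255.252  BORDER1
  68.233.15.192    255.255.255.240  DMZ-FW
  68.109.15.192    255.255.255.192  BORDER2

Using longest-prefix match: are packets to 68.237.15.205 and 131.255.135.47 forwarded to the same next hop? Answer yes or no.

no

68.237.15.205: longest match 68.237.12.0/22 -> ACCESS1
131.255.135.47: longest match 0.0.0.0/0 -> DIST2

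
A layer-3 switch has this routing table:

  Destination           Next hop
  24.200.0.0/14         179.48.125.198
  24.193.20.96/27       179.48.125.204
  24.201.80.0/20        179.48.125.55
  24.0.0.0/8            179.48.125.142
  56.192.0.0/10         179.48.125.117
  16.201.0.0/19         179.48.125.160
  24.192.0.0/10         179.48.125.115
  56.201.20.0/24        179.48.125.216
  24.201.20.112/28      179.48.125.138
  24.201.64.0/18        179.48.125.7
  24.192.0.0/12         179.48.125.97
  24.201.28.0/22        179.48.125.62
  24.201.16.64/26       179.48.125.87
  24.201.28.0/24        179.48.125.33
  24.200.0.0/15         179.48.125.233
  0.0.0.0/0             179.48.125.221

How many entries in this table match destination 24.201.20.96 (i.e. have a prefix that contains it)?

6

Prefixes containing 24.201.20.96:
  0.0.0.0/0 (default, matches everything)
  24.0.0.0/8 (24.0.0.0 - 24.255.255.255)
  24.192.0.0/10 (24.192.0.0 - 24.255.255.255)
  24.192.0.0/12 (24.192.0.0 - 24.207.255.255)
  24.200.0.0/14 (24.200.0.0 - 24.203.255.255)
  24.200.0.0/15 (24.200.0.0 - 24.201.255.255)
Total matching entries: 6.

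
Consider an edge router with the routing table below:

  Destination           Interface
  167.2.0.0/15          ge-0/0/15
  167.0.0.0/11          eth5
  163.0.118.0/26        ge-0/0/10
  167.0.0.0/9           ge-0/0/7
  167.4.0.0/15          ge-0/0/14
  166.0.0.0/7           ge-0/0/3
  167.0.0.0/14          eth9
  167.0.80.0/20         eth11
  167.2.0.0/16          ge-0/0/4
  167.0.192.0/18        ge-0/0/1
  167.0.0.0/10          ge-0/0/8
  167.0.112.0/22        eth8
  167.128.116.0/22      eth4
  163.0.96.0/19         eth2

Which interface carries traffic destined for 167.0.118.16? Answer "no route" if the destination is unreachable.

eth9

Routes whose prefix contains 167.0.118.16:
  166.0.0.0/7 (166.0.0.0 - 167.255.255.255) -> ge-0/0/3
  167.0.0.0/9 (167.0.0.0 - 167.127.255.255) -> ge-0/0/7
  167.0.0.0/10 (167.0.0.0 - 167.63.255.255) -> ge-0/0/8
  167.0.0.0/11 (167.0.0.0 - 167.31.255.255) -> eth5
  167.0.0.0/14 (167.0.0.0 - 167.3.255.255) -> eth9
More-specific entries that do NOT match:
  163.0.118.0/26 (163.0.118.0 - 163.0.118.63) does not contain 167.0.118.16
  167.0.112.0/22 (167.0.112.0 - 167.0.115.255) does not contain 167.0.118.16
  167.128.116.0/22 (167.128.116.0 - 167.128.119.255) does not contain 167.0.118.16
  167.0.80.0/20 (167.0.80.0 - 167.0.95.255) does not contain 167.0.118.16
  163.0.96.0/19 (163.0.96.0 - 163.0.127.255) does not contain 167.0.118.16
  167.0.192.0/18 (167.0.192.0 - 167.0.255.255) does not contain 167.0.118.16
  167.2.0.0/16 (167.2.0.0 - 167.2.255.255) does not contain 167.0.118.16
  167.2.0.0/15 (167.2.0.0 - 167.3.255.255) does not contain 167.0.118.16
  167.4.0.0/15 (167.4.0.0 - 167.5.255.255) does not contain 167.0.118.16
Longest matching prefix is /14 -> interface eth9.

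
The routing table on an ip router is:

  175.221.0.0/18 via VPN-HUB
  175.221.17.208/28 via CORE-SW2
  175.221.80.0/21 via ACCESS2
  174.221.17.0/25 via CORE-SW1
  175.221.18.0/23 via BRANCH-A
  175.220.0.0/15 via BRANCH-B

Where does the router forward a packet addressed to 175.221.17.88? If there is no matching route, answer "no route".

Routes whose prefix contains 175.221.17.88:
  175.220.0.0/15 (175.220.0.0 - 175.221.255.255) -> BRANCH-B
  175.221.0.0/18 (175.221.0.0 - 175.221.63.255) -> VPN-HUB
More-specific entries that do NOT match:
  175.221.17.208/28 (175.221.17.208 - 175.221.17.223) does not contain 175.221.17.88
  174.221.17.0/25 (174.221.17.0 - 174.221.17.127) does not contain 175.221.17.88
  175.221.18.0/23 (175.221.18.0 - 175.221.19.255) does not contain 175.221.17.88
  175.221.80.0/21 (175.221.80.0 - 175.221.87.255) does not contain 175.221.17.88
Longest matching prefix is /18 -> next hop VPN-HUB.

VPN-HUB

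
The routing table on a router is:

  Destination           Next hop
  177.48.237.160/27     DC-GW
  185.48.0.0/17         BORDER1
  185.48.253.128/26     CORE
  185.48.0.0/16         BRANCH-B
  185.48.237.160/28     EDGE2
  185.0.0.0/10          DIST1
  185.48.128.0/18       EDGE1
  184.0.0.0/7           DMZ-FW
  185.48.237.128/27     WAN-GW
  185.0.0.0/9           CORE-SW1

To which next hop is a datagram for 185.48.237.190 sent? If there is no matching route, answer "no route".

Routes whose prefix contains 185.48.237.190:
  184.0.0.0/7 (184.0.0.0 - 185.255.255.255) -> DMZ-FW
  185.0.0.0/9 (185.0.0.0 - 185.127.255.255) -> CORE-SW1
  185.0.0.0/10 (185.0.0.0 - 185.63.255.255) -> DIST1
  185.48.0.0/16 (185.48.0.0 - 185.48.255.255) -> BRANCH-B
More-specific entries that do NOT match:
  185.48.237.160/28 (185.48.237.160 - 185.48.237.175) does not contain 185.48.237.190
  177.48.237.160/27 (177.48.237.160 - 177.48.237.191) does not contain 185.48.237.190
  185.48.237.128/27 (185.48.237.128 - 185.48.237.159) does not contain 185.48.237.190
  185.48.253.128/26 (185.48.253.128 - 185.48.253.191) does not contain 185.48.237.190
  185.48.128.0/18 (185.48.128.0 - 185.48.191.255) does not contain 185.48.237.190
  185.48.0.0/17 (185.48.0.0 - 185.48.127.255) does not contain 185.48.237.190
Longest matching prefix is /16 -> next hop BRANCH-B.

BRANCH-B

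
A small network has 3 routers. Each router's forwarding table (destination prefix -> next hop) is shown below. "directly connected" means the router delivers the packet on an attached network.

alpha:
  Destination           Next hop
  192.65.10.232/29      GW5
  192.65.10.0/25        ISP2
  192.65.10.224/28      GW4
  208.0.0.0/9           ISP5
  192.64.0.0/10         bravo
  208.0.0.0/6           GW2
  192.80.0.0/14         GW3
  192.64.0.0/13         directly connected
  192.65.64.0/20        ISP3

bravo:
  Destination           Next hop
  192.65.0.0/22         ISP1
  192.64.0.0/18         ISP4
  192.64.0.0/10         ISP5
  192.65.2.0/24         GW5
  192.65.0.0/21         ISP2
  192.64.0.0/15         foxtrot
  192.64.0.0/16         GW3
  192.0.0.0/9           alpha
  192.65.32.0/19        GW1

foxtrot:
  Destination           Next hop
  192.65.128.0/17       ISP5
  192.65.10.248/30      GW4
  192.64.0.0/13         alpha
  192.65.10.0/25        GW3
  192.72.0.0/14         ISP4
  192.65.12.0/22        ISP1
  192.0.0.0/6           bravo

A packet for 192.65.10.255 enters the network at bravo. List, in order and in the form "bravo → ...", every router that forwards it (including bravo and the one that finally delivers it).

bravo → foxtrot → alpha

At bravo: longest match for 192.65.10.255 is 192.64.0.0/15 -> foxtrot
At foxtrot: longest match for 192.65.10.255 is 192.64.0.0/13 -> alpha
At alpha: longest match for 192.65.10.255 is 192.64.0.0/13 -> directly connected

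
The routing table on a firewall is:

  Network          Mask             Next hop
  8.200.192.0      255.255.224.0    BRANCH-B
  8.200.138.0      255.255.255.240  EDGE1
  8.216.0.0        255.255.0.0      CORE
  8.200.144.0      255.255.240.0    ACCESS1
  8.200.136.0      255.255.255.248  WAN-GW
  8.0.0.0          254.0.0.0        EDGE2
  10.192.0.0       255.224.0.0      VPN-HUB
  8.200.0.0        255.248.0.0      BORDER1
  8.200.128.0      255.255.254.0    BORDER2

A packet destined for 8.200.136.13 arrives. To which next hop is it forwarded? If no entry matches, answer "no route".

BORDER1

Routes whose prefix contains 8.200.136.13:
  8.0.0.0/7 (8.0.0.0 - 9.255.255.255) -> EDGE2
  8.200.0.0/13 (8.200.0.0 - 8.207.255.255) -> BORDER1
More-specific entries that do NOT match:
  8.200.136.0/29 (8.200.136.0 - 8.200.136.7) does not contain 8.200.136.13
  8.200.138.0/28 (8.200.138.0 - 8.200.138.15) does not contain 8.200.136.13
  8.200.128.0/23 (8.200.128.0 - 8.200.129.255) does not contain 8.200.136.13
  8.200.144.0/20 (8.200.144.0 - 8.200.159.255) does not contain 8.200.136.13
  8.200.192.0/19 (8.200.192.0 - 8.200.223.255) does not contain 8.200.136.13
  8.216.0.0/16 (8.216.0.0 - 8.216.255.255) does not contain 8.200.136.13
Longest matching prefix is /13 -> next hop BORDER1.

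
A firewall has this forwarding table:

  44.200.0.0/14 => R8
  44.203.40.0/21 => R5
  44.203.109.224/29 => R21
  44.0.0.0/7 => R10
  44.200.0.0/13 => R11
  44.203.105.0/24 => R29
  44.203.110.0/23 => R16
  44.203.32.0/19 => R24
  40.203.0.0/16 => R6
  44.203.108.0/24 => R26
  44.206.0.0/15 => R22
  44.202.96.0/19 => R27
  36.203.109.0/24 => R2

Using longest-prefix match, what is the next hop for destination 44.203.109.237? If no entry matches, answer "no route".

R8

Routes whose prefix contains 44.203.109.237:
  44.0.0.0/7 (44.0.0.0 - 45.255.255.255) -> R10
  44.200.0.0/13 (44.200.0.0 - 44.207.255.255) -> R11
  44.200.0.0/14 (44.200.0.0 - 44.203.255.255) -> R8
More-specific entries that do NOT match:
  44.203.109.224/29 (44.203.109.224 - 44.203.109.231) does not contain 44.203.109.237
  44.203.105.0/24 (44.203.105.0 - 44.203.105.255) does not contain 44.203.109.237
  44.203.108.0/24 (44.203.108.0 - 44.203.108.255) does not contain 44.203.109.237
  36.203.109.0/24 (36.203.109.0 - 36.203.109.255) does not contain 44.203.109.237
  44.203.110.0/23 (44.203.110.0 - 44.203.111.255) does not contain 44.203.109.237
  44.203.40.0/21 (44.203.40.0 - 44.203.47.255) does not contain 44.203.109.237
  44.203.32.0/19 (44.203.32.0 - 44.203.63.255) does not contain 44.203.109.237
  44.202.96.0/19 (44.202.96.0 - 44.202.127.255) does not contain 44.203.109.237
  40.203.0.0/16 (40.203.0.0 - 40.203.255.255) does not contain 44.203.109.237
  44.206.0.0/15 (44.206.0.0 - 44.207.255.255) does not contain 44.203.109.237
Longest matching prefix is /14 -> next hop R8.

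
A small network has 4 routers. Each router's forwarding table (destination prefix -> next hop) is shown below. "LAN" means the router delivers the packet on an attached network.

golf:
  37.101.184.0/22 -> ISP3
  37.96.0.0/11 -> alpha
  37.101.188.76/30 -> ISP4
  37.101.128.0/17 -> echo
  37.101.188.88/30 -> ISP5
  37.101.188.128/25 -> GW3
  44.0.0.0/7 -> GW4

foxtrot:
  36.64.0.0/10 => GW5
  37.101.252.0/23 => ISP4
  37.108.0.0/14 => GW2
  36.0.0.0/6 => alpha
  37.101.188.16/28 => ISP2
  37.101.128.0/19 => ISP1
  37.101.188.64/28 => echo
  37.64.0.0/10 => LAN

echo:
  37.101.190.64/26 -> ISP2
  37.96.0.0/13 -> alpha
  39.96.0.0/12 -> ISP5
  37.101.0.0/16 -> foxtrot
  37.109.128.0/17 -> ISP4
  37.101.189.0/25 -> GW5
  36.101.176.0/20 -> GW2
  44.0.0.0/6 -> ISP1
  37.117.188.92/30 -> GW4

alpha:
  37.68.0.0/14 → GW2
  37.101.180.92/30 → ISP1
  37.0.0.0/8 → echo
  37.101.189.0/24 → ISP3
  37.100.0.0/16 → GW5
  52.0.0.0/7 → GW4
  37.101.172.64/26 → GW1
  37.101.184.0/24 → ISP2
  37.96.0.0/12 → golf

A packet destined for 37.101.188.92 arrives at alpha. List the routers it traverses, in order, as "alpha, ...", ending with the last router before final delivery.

alpha, golf, echo, foxtrot

At alpha: longest match for 37.101.188.92 is 37.96.0.0/12 -> golf
At golf: longest match for 37.101.188.92 is 37.101.128.0/17 -> echo
At echo: longest match for 37.101.188.92 is 37.101.0.0/16 -> foxtrot
At foxtrot: longest match for 37.101.188.92 is 37.64.0.0/10 -> LAN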